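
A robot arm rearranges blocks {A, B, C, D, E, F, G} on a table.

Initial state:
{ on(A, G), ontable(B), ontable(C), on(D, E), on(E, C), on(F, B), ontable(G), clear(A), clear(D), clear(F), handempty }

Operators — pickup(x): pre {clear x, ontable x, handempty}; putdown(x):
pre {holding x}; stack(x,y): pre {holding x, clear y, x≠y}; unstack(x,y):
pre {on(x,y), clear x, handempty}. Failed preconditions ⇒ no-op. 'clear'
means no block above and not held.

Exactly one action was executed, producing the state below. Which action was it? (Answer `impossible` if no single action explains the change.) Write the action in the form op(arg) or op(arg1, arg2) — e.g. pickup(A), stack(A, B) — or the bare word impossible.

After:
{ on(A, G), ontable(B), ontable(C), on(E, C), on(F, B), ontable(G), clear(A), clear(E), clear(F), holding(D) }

target: towers=[B/F; C/E; G/A] holding=D
     unstack(F, B) → towers=[B; C/E/D; G/A] holding=F
     unstack(D, E) → towers=[B/F; C/E; G/A] holding=D  ← match
     unstack(A, G) → towers=[B/F; C/E/D; G] holding=A

unstack(D, E)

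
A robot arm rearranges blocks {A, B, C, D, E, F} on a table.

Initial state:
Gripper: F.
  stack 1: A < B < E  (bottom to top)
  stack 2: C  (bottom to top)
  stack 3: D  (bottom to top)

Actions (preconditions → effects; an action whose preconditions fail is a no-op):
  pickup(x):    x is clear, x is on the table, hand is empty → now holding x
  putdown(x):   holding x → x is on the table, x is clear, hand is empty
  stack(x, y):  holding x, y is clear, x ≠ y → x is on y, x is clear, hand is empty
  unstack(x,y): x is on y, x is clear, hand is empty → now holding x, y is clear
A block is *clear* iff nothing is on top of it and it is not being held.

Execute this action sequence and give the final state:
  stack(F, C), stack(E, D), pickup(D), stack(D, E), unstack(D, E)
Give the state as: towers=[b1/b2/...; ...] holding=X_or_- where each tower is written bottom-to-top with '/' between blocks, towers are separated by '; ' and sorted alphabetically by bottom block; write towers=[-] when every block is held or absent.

towers=[A/B/E; C/F] holding=D

step 1 (stack(F, C)): towers=[A/B/E; C/F; D] holding=-
step 2 (stack(E, D)) [no-op]: towers=[A/B/E; C/F; D] holding=-
step 3 (pickup(D)): towers=[A/B/E; C/F] holding=D
step 4 (stack(D, E)): towers=[A/B/E/D; C/F] holding=-
step 5 (unstack(D, E)): towers=[A/B/E; C/F] holding=D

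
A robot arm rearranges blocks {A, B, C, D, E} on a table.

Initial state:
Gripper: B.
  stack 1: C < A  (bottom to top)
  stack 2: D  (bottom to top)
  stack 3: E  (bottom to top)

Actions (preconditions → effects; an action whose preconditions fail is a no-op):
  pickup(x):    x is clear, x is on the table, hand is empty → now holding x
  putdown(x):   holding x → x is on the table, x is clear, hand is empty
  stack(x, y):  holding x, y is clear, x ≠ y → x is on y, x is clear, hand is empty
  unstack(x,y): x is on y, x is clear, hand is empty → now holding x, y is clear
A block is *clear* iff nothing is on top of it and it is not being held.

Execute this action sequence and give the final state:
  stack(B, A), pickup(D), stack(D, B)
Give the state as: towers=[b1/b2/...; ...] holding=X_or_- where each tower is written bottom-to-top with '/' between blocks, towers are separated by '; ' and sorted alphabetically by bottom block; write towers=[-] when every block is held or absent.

step 1 (stack(B, A)): towers=[C/A/B; D; E] holding=-
step 2 (pickup(D)): towers=[C/A/B; E] holding=D
step 3 (stack(D, B)): towers=[C/A/B/D; E] holding=-

towers=[C/A/B/D; E] holding=-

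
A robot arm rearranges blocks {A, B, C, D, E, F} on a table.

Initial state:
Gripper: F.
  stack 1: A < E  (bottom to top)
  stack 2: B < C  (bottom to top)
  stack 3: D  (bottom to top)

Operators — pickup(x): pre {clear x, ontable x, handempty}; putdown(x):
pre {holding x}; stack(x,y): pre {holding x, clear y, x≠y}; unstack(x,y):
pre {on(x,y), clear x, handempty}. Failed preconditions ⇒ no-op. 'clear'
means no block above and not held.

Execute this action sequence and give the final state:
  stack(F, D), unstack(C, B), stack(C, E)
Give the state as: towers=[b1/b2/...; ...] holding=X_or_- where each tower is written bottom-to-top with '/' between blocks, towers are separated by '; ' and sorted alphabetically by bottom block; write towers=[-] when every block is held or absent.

step 1 (stack(F, D)): towers=[A/E; B/C; D/F] holding=-
step 2 (unstack(C, B)): towers=[A/E; B; D/F] holding=C
step 3 (stack(C, E)): towers=[A/E/C; B; D/F] holding=-

towers=[A/E/C; B; D/F] holding=-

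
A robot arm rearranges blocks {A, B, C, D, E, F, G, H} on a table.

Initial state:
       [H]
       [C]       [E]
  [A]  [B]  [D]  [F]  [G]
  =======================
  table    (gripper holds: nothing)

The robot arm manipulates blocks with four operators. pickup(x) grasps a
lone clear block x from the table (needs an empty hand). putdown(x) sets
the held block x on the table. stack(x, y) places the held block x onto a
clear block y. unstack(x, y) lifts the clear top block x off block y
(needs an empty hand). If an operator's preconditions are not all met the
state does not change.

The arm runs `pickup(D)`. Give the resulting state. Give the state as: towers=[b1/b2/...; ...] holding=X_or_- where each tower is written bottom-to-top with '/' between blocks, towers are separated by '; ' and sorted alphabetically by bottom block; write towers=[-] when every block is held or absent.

towers=[A; B/C/H; F/E; G] holding=D

before: towers=[A; B/C/H; D; F/E; G] holding=-
pre[pickup(D)]: clear(D) ✓, ontable(D) ✓, handempty ✓
all met → apply pickup(D)
after:  towers=[A; B/C/H; F/E; G] holding=D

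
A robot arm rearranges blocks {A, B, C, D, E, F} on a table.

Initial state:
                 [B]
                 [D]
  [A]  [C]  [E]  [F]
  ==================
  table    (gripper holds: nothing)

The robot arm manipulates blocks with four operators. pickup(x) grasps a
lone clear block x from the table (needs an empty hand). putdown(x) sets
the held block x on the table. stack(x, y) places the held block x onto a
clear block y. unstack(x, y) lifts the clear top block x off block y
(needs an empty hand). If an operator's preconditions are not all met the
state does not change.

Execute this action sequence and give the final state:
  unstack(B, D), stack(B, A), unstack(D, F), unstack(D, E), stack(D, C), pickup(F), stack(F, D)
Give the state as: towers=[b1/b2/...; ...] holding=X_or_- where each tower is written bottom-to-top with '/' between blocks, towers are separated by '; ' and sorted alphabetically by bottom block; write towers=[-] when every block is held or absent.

towers=[A/B; C/D/F; E] holding=-

step 1 (unstack(B, D)): towers=[A; C; E; F/D] holding=B
step 2 (stack(B, A)): towers=[A/B; C; E; F/D] holding=-
step 3 (unstack(D, F)): towers=[A/B; C; E; F] holding=D
step 4 (unstack(D, E)) [no-op]: towers=[A/B; C; E; F] holding=D
step 5 (stack(D, C)): towers=[A/B; C/D; E; F] holding=-
step 6 (pickup(F)): towers=[A/B; C/D; E] holding=F
step 7 (stack(F, D)): towers=[A/B; C/D/F; E] holding=-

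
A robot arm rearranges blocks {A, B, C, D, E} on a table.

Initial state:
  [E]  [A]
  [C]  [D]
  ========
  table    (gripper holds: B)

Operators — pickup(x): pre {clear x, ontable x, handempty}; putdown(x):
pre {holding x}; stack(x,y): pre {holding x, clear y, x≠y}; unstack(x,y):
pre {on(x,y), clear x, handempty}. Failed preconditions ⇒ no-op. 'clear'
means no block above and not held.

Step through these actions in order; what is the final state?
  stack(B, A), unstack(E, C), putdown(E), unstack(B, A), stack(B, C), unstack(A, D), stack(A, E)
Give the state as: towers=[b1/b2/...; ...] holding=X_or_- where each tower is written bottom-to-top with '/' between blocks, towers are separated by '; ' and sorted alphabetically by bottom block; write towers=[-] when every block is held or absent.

towers=[C/B; D; E/A] holding=-

step 1 (stack(B, A)): towers=[C/E; D/A/B] holding=-
step 2 (unstack(E, C)): towers=[C; D/A/B] holding=E
step 3 (putdown(E)): towers=[C; D/A/B; E] holding=-
step 4 (unstack(B, A)): towers=[C; D/A; E] holding=B
step 5 (stack(B, C)): towers=[C/B; D/A; E] holding=-
step 6 (unstack(A, D)): towers=[C/B; D; E] holding=A
step 7 (stack(A, E)): towers=[C/B; D; E/A] holding=-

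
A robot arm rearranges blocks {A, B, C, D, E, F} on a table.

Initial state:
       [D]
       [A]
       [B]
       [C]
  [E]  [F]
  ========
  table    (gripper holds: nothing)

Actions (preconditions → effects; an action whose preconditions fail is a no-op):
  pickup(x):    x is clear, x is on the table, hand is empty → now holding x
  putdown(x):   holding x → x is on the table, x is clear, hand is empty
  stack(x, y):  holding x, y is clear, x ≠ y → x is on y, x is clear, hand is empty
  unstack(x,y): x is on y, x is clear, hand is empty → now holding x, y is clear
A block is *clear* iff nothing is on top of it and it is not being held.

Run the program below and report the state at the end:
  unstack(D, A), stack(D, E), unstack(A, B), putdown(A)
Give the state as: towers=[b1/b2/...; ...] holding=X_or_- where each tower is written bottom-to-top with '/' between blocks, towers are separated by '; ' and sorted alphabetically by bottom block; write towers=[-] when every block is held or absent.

step 1 (unstack(D, A)): towers=[E; F/C/B/A] holding=D
step 2 (stack(D, E)): towers=[E/D; F/C/B/A] holding=-
step 3 (unstack(A, B)): towers=[E/D; F/C/B] holding=A
step 4 (putdown(A)): towers=[A; E/D; F/C/B] holding=-

towers=[A; E/D; F/C/B] holding=-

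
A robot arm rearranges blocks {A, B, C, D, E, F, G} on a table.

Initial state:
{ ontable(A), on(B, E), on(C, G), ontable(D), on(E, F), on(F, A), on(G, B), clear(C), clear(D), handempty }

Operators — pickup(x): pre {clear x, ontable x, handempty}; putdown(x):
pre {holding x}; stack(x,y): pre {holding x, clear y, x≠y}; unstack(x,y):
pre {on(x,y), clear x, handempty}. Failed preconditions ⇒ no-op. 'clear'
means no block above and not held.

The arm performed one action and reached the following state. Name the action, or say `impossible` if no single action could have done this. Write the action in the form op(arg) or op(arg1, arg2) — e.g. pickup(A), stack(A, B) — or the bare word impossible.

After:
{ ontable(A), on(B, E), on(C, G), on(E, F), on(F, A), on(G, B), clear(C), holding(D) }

target: towers=[A/F/E/B/G/C] holding=D
         pickup(D) → towers=[A/F/E/B/G/C] holding=D  ← match
     unstack(C, G) → towers=[A/F/E/B/G; D] holding=C

pickup(D)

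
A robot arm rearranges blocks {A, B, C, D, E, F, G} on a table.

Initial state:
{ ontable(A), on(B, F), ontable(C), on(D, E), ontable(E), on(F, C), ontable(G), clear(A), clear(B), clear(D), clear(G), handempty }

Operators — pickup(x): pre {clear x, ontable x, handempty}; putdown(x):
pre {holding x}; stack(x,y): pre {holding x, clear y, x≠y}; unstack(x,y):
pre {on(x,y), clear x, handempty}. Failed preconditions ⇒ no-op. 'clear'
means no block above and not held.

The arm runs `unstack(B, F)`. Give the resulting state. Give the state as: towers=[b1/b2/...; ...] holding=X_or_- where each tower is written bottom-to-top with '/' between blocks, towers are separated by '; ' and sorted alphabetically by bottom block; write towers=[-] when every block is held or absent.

before: towers=[A; C/F/B; E/D; G] holding=-
pre[unstack(B, F)]: on(B,F) ok, clear(B) ok, handempty ok
all met → apply unstack(B, F)
after:  towers=[A; C/F; E/D; G] holding=B

towers=[A; C/F; E/D; G] holding=B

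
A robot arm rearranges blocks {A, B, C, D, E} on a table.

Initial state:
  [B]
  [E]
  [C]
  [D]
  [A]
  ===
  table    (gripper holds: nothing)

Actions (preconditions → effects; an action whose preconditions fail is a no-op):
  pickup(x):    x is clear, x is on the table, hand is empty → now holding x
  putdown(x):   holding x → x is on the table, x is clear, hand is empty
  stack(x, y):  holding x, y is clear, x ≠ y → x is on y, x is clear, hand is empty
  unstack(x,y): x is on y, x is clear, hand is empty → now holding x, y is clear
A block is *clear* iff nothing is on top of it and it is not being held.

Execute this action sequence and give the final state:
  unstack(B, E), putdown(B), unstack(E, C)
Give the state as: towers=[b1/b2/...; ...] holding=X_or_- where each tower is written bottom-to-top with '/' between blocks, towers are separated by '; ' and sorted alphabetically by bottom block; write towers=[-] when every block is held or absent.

step 1 (unstack(B, E)): towers=[A/D/C/E] holding=B
step 2 (putdown(B)): towers=[A/D/C/E; B] holding=-
step 3 (unstack(E, C)): towers=[A/D/C; B] holding=E

towers=[A/D/C; B] holding=E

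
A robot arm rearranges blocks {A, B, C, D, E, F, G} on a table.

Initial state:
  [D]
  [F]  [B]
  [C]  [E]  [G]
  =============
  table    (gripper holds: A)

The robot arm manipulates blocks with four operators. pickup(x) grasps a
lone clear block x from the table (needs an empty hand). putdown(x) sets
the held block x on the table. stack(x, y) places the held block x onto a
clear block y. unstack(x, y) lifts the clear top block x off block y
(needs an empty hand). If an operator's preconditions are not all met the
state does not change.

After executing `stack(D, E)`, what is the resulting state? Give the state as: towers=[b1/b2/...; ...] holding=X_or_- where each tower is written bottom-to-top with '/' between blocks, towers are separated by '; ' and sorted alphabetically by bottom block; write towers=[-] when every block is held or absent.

towers=[C/F/D; E/B; G] holding=A

before: towers=[C/F/D; E/B; G] holding=A
pre[stack(D, E)]: holding(D) no, clear(E) no, D≠E yes
holding(D), clear(E) unmet → stack(D, E) is a no-op
after:  towers=[C/F/D; E/B; G] holding=A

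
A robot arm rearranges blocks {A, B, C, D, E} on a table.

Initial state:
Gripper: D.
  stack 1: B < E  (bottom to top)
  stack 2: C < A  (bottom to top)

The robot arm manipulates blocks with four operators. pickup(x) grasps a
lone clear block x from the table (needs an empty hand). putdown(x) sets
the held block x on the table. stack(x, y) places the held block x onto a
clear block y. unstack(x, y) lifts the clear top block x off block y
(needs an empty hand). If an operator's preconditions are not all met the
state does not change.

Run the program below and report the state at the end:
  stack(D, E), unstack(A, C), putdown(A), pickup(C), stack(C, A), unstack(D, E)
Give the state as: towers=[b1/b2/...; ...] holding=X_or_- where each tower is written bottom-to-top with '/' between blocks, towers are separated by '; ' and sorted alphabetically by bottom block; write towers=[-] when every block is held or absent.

towers=[A/C; B/E] holding=D

step 1 (stack(D, E)): towers=[B/E/D; C/A] holding=-
step 2 (unstack(A, C)): towers=[B/E/D; C] holding=A
step 3 (putdown(A)): towers=[A; B/E/D; C] holding=-
step 4 (pickup(C)): towers=[A; B/E/D] holding=C
step 5 (stack(C, A)): towers=[A/C; B/E/D] holding=-
step 6 (unstack(D, E)): towers=[A/C; B/E] holding=D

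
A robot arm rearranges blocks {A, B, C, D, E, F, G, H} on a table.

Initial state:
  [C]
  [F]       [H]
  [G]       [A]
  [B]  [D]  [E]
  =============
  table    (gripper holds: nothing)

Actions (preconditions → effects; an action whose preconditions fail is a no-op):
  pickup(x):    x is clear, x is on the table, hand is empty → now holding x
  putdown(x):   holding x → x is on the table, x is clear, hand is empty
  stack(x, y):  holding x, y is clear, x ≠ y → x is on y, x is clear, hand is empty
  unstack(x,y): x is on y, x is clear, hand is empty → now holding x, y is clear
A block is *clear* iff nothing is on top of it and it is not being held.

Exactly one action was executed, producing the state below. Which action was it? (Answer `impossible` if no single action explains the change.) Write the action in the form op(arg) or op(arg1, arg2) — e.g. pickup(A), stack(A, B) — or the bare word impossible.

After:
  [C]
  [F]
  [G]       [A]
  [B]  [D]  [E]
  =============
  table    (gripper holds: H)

target: towers=[B/G/F/C; D; E/A] holding=H
     unstack(H, A) → towers=[B/G/F/C; D; E/A] holding=H  ← match
         pickup(D) → towers=[B/G/F/C; E/A/H] holding=D
     unstack(C, F) → towers=[B/G/F; D; E/A/H] holding=C

unstack(H, A)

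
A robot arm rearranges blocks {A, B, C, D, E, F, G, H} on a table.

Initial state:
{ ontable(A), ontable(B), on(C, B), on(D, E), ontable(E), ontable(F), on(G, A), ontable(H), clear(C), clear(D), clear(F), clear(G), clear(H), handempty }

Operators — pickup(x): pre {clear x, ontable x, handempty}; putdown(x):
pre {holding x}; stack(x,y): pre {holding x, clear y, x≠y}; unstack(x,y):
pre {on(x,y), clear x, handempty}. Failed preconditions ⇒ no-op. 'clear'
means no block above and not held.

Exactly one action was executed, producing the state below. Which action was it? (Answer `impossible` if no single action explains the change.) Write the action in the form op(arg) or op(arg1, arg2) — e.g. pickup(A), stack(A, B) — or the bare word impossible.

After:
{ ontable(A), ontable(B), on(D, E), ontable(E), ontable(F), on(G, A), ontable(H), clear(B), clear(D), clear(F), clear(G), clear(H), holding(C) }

unstack(C, B)

target: towers=[A/G; B; E/D; F; H] holding=C
     unstack(G, A) → towers=[A; B/C; E/D; F; H] holding=G
         pickup(H) → towers=[A/G; B/C; E/D; F] holding=H
         pickup(F) → towers=[A/G; B/C; E/D; H] holding=F
     unstack(D, E) → towers=[A/G; B/C; E; F; H] holding=D
     unstack(C, B) → towers=[A/G; B; E/D; F; H] holding=C  ← match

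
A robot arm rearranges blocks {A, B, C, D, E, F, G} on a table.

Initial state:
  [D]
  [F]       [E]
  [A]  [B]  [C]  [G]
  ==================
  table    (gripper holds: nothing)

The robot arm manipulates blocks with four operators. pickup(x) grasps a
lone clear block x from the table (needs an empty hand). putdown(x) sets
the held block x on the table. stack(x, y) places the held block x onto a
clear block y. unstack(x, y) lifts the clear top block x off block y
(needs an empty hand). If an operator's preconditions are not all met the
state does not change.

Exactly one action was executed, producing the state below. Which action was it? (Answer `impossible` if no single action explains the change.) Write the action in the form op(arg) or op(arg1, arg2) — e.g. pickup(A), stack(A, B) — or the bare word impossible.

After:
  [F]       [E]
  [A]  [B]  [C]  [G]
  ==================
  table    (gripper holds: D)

target: towers=[A/F; B; C/E; G] holding=D
         pickup(B) → towers=[A/F/D; C/E; G] holding=B
         pickup(G) → towers=[A/F/D; B; C/E] holding=G
     unstack(D, F) → towers=[A/F; B; C/E; G] holding=D  ← match
     unstack(E, C) → towers=[A/F/D; B; C; G] holding=E

unstack(D, F)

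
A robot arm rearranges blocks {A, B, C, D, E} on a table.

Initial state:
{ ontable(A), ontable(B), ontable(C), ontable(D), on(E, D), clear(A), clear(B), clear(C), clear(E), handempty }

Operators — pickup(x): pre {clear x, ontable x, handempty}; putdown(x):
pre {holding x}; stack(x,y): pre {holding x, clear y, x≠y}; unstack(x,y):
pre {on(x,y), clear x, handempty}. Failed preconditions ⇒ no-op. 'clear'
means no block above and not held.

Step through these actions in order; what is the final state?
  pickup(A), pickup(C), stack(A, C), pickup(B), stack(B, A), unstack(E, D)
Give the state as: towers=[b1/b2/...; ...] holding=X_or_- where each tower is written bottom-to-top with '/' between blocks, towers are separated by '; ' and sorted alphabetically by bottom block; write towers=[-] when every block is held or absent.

towers=[C/A/B; D] holding=E

step 1 (pickup(A)): towers=[B; C; D/E] holding=A
step 2 (pickup(C)) [no-op]: towers=[B; C; D/E] holding=A
step 3 (stack(A, C)): towers=[B; C/A; D/E] holding=-
step 4 (pickup(B)): towers=[C/A; D/E] holding=B
step 5 (stack(B, A)): towers=[C/A/B; D/E] holding=-
step 6 (unstack(E, D)): towers=[C/A/B; D] holding=E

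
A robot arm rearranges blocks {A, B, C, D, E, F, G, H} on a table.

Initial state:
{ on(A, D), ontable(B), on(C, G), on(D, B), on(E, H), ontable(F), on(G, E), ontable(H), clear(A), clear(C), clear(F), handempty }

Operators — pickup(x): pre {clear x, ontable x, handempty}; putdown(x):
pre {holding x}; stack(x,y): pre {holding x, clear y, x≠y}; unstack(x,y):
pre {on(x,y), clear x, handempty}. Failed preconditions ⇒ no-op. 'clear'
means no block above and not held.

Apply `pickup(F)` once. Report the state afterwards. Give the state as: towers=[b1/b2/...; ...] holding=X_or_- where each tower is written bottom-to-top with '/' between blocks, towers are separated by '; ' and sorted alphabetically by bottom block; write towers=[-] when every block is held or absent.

before: towers=[B/D/A; F; H/E/G/C] holding=-
pre[pickup(F)]: clear(F) yes, ontable(F) yes, handempty yes
all met → apply pickup(F)
after:  towers=[B/D/A; H/E/G/C] holding=F

towers=[B/D/A; H/E/G/C] holding=F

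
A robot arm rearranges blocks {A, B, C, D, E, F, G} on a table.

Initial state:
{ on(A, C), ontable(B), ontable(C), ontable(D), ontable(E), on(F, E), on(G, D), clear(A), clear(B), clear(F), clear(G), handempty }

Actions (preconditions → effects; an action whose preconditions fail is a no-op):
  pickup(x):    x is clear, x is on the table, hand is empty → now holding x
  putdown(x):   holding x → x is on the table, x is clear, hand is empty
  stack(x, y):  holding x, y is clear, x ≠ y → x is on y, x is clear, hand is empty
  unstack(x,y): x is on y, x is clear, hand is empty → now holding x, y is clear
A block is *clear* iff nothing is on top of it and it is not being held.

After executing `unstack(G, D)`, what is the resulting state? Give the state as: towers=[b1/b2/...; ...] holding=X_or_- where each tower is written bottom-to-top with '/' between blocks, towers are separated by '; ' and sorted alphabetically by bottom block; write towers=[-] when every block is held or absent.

before: towers=[B; C/A; D/G; E/F] holding=-
pre[unstack(G, D)]: on(G,D) yes, clear(G) yes, handempty yes
all met → apply unstack(G, D)
after:  towers=[B; C/A; D; E/F] holding=G

towers=[B; C/A; D; E/F] holding=G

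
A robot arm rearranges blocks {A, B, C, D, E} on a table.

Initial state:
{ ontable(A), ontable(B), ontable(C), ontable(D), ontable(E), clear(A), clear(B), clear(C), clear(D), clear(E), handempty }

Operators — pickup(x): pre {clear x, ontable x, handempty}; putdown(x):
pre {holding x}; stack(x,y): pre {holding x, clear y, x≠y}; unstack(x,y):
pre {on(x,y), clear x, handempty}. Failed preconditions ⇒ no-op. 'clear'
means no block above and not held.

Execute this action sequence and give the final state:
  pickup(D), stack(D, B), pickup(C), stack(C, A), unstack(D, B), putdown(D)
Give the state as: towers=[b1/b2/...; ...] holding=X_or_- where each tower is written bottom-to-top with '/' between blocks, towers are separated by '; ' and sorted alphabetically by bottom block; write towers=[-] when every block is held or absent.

step 1 (pickup(D)): towers=[A; B; C; E] holding=D
step 2 (stack(D, B)): towers=[A; B/D; C; E] holding=-
step 3 (pickup(C)): towers=[A; B/D; E] holding=C
step 4 (stack(C, A)): towers=[A/C; B/D; E] holding=-
step 5 (unstack(D, B)): towers=[A/C; B; E] holding=D
step 6 (putdown(D)): towers=[A/C; B; D; E] holding=-

towers=[A/C; B; D; E] holding=-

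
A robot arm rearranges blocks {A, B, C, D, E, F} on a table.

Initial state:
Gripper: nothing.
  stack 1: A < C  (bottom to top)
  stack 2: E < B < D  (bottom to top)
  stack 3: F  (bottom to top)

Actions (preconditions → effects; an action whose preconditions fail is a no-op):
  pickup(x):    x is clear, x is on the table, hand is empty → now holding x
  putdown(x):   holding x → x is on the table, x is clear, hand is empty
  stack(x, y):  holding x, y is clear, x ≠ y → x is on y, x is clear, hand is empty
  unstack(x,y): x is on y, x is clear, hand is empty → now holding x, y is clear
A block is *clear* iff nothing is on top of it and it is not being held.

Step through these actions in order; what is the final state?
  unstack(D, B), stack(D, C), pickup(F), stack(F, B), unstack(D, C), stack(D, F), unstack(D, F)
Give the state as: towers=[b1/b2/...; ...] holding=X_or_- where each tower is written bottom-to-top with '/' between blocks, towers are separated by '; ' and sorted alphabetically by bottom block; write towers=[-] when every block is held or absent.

towers=[A/C; E/B/F] holding=D

step 1 (unstack(D, B)): towers=[A/C; E/B; F] holding=D
step 2 (stack(D, C)): towers=[A/C/D; E/B; F] holding=-
step 3 (pickup(F)): towers=[A/C/D; E/B] holding=F
step 4 (stack(F, B)): towers=[A/C/D; E/B/F] holding=-
step 5 (unstack(D, C)): towers=[A/C; E/B/F] holding=D
step 6 (stack(D, F)): towers=[A/C; E/B/F/D] holding=-
step 7 (unstack(D, F)): towers=[A/C; E/B/F] holding=D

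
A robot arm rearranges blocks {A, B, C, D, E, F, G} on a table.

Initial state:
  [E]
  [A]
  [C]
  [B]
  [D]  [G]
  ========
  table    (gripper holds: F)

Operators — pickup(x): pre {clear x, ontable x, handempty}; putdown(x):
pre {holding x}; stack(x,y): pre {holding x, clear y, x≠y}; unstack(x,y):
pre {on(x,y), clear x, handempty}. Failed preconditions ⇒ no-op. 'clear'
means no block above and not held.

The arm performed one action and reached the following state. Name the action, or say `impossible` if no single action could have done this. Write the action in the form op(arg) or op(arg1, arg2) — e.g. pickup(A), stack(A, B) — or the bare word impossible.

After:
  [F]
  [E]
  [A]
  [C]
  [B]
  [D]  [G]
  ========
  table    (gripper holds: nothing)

target: towers=[D/B/C/A/E/F; G] holding=-
        putdown(F) → towers=[D/B/C/A/E; F; G] holding=-
       stack(F, G) → towers=[D/B/C/A/E; G/F] holding=-
       stack(F, E) → towers=[D/B/C/A/E/F; G] holding=-  ← match

stack(F, E)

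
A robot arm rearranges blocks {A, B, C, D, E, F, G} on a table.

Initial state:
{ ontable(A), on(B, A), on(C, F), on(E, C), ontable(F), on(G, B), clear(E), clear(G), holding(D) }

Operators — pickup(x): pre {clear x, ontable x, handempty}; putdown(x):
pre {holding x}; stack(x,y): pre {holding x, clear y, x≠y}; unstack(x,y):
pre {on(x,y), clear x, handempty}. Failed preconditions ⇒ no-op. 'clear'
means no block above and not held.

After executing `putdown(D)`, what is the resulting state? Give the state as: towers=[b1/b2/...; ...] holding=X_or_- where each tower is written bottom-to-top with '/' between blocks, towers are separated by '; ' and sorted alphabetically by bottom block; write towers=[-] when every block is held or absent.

before: towers=[A/B/G; F/C/E] holding=D
pre[putdown(D)]: holding(D) ✓
all met → apply putdown(D)
after:  towers=[A/B/G; D; F/C/E] holding=-

towers=[A/B/G; D; F/C/E] holding=-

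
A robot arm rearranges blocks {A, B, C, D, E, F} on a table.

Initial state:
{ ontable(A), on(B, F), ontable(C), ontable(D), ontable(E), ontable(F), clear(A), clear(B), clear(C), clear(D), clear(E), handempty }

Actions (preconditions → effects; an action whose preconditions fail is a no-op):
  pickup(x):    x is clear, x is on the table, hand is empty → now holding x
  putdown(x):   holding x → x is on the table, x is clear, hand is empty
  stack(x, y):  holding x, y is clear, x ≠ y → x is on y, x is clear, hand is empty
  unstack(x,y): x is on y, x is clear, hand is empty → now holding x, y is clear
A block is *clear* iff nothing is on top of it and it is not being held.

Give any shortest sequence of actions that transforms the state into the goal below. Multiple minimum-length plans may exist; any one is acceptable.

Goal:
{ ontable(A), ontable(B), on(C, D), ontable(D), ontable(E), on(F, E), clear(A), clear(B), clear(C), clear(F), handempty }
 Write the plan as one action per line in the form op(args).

unstack(B, F)
putdown(B)
pickup(F)
stack(F, E)
pickup(C)
stack(C, D)

step 1 (unstack(B, F)): towers=[A; C; D; E; F] holding=B
step 2 (putdown(B)): towers=[A; B; C; D; E; F] holding=-
step 3 (pickup(F)): towers=[A; B; C; D; E] holding=F
step 4 (stack(F, E)): towers=[A; B; C; D; E/F] holding=-
step 5 (pickup(C)): towers=[A; B; D; E/F] holding=C
step 6 (stack(C, D)): towers=[A; B; D/C; E/F] holding=-
goal check: towers=[A; B; D/C; E/F] holding=- — reached (length 6, optimal by BFS)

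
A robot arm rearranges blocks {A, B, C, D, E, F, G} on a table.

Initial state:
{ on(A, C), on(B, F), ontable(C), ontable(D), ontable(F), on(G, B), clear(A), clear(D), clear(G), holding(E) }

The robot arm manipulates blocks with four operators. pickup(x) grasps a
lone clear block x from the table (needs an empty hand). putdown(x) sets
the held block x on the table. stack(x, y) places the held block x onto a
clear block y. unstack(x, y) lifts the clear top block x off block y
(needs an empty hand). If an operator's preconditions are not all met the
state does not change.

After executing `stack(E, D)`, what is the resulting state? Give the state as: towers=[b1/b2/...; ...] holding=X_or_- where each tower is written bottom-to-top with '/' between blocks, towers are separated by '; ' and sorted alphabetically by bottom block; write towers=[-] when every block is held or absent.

before: towers=[C/A; D; F/B/G] holding=E
pre[stack(E, D)]: holding(E) ok, clear(D) ok, E≠D ok
all met → apply stack(E, D)
after:  towers=[C/A; D/E; F/B/G] holding=-

towers=[C/A; D/E; F/B/G] holding=-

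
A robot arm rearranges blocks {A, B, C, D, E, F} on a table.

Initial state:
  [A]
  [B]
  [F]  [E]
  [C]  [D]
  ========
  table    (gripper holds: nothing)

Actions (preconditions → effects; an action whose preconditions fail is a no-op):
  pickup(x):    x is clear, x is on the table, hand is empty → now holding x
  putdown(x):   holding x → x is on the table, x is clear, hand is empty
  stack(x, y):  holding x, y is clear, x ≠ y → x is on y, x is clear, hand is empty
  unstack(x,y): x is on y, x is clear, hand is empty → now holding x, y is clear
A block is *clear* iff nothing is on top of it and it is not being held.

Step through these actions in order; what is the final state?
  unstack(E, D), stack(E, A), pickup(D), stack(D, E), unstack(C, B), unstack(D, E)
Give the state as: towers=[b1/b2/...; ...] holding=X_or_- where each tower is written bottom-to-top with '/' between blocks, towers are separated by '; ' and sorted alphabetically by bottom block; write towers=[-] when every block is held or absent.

step 1 (unstack(E, D)): towers=[C/F/B/A; D] holding=E
step 2 (stack(E, A)): towers=[C/F/B/A/E; D] holding=-
step 3 (pickup(D)): towers=[C/F/B/A/E] holding=D
step 4 (stack(D, E)): towers=[C/F/B/A/E/D] holding=-
step 5 (unstack(C, B)) [no-op]: towers=[C/F/B/A/E/D] holding=-
step 6 (unstack(D, E)): towers=[C/F/B/A/E] holding=D

towers=[C/F/B/A/E] holding=D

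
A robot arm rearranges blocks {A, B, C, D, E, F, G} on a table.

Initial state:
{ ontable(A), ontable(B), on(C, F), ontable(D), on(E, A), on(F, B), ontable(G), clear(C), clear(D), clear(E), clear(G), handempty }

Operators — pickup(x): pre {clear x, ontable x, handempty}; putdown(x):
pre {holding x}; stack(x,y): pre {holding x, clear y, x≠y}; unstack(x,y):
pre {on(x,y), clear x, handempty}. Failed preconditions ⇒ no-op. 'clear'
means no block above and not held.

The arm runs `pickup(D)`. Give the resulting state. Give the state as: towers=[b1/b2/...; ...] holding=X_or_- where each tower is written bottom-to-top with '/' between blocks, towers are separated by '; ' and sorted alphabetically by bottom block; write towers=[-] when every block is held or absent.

before: towers=[A/E; B/F/C; D; G] holding=-
pre[pickup(D)]: clear(D) ✓, ontable(D) ✓, handempty ✓
all met → apply pickup(D)
after:  towers=[A/E; B/F/C; G] holding=D

towers=[A/E; B/F/C; G] holding=D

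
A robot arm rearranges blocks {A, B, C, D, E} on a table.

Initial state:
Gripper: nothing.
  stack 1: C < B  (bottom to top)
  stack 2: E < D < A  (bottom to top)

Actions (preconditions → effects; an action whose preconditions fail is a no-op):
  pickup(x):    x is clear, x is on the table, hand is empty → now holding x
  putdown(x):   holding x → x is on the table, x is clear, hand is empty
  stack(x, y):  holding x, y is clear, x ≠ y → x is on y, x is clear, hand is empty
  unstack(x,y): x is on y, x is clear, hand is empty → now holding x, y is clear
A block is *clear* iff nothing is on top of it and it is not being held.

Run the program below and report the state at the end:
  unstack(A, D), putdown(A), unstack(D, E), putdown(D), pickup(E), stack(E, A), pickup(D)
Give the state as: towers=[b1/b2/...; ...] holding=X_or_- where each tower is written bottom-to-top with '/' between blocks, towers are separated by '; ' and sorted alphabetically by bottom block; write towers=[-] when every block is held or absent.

step 1 (unstack(A, D)): towers=[C/B; E/D] holding=A
step 2 (putdown(A)): towers=[A; C/B; E/D] holding=-
step 3 (unstack(D, E)): towers=[A; C/B; E] holding=D
step 4 (putdown(D)): towers=[A; C/B; D; E] holding=-
step 5 (pickup(E)): towers=[A; C/B; D] holding=E
step 6 (stack(E, A)): towers=[A/E; C/B; D] holding=-
step 7 (pickup(D)): towers=[A/E; C/B] holding=D

towers=[A/E; C/B] holding=D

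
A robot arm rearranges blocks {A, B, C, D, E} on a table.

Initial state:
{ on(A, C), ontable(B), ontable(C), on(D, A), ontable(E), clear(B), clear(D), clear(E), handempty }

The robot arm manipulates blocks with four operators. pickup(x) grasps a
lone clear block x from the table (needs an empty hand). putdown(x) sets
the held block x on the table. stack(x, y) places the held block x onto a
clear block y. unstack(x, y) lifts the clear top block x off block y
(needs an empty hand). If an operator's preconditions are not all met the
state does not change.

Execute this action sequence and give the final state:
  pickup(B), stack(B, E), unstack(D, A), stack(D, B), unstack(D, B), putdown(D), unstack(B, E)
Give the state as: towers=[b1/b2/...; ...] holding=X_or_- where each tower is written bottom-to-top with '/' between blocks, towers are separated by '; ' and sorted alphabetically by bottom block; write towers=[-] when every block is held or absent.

step 1 (pickup(B)): towers=[C/A/D; E] holding=B
step 2 (stack(B, E)): towers=[C/A/D; E/B] holding=-
step 3 (unstack(D, A)): towers=[C/A; E/B] holding=D
step 4 (stack(D, B)): towers=[C/A; E/B/D] holding=-
step 5 (unstack(D, B)): towers=[C/A; E/B] holding=D
step 6 (putdown(D)): towers=[C/A; D; E/B] holding=-
step 7 (unstack(B, E)): towers=[C/A; D; E] holding=B

towers=[C/A; D; E] holding=B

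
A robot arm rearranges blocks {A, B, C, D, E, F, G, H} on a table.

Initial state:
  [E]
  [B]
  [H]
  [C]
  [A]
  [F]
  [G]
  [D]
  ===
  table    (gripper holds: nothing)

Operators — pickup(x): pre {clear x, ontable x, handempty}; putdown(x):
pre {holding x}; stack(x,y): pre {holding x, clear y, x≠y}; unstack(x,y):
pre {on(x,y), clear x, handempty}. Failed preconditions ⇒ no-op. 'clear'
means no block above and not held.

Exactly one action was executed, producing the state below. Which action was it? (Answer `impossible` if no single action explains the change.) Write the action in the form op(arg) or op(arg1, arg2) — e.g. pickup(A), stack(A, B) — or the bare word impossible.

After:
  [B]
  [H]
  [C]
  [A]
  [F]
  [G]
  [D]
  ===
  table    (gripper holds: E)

unstack(E, B)

target: towers=[D/G/F/A/C/H/B] holding=E
     unstack(E, B) → towers=[D/G/F/A/C/H/B] holding=E  ← match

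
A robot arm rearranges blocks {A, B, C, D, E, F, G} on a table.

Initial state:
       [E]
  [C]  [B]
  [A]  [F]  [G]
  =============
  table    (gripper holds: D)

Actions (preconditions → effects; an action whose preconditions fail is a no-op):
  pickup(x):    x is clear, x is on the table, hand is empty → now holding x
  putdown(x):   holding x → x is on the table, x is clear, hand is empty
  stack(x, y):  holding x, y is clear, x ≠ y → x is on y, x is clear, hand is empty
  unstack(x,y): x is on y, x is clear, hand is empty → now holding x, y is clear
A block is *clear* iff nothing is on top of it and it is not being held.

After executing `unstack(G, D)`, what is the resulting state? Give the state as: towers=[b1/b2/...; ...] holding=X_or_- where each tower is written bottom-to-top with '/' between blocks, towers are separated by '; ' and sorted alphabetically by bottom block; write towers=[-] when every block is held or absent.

towers=[A/C; F/B/E; G] holding=D

before: towers=[A/C; F/B/E; G] holding=D
pre[unstack(G, D)]: on(G,D) no, clear(G) yes, handempty no
on(G,D), handempty unmet → unstack(G, D) is a no-op
after:  towers=[A/C; F/B/E; G] holding=D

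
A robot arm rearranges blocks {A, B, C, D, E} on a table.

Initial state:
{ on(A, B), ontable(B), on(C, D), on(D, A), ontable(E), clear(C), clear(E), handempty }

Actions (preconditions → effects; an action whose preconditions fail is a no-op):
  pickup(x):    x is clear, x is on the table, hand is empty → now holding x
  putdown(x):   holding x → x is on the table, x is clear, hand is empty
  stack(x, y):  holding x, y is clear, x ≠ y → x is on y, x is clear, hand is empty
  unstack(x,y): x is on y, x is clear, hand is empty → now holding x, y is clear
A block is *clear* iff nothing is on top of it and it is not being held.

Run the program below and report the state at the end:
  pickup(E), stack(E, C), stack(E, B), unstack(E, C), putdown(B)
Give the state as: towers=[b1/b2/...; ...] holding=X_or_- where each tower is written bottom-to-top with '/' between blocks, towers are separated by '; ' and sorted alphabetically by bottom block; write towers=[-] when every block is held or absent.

towers=[B/A/D/C] holding=E

step 1 (pickup(E)): towers=[B/A/D/C] holding=E
step 2 (stack(E, C)): towers=[B/A/D/C/E] holding=-
step 3 (stack(E, B)) [no-op]: towers=[B/A/D/C/E] holding=-
step 4 (unstack(E, C)): towers=[B/A/D/C] holding=E
step 5 (putdown(B)) [no-op]: towers=[B/A/D/C] holding=E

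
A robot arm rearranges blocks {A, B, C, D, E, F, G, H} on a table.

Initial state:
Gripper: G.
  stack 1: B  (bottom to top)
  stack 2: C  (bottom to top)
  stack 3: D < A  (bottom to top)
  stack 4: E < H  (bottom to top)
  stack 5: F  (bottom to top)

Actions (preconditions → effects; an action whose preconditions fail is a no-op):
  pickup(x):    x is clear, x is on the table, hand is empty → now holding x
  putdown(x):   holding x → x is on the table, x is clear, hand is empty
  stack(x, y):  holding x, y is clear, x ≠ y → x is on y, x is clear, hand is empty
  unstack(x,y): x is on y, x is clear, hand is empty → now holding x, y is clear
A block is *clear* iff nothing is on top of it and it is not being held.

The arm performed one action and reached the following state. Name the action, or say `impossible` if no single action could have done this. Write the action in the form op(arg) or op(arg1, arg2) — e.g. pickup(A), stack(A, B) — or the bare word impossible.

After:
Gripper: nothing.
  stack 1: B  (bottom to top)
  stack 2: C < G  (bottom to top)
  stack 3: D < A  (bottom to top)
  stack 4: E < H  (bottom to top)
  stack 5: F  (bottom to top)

stack(G, C)

target: towers=[B; C/G; D/A; E/H; F] holding=-
        putdown(G) → towers=[B; C; D/A; E/H; F; G] holding=-
       stack(G, A) → towers=[B; C; D/A/G; E/H; F] holding=-
       stack(G, H) → towers=[B; C; D/A; E/H/G; F] holding=-
       stack(G, B) → towers=[B/G; C; D/A; E/H; F] holding=-
       stack(G, F) → towers=[B; C; D/A; E/H; F/G] holding=-
       stack(G, C) → towers=[B; C/G; D/A; E/H; F] holding=-  ← match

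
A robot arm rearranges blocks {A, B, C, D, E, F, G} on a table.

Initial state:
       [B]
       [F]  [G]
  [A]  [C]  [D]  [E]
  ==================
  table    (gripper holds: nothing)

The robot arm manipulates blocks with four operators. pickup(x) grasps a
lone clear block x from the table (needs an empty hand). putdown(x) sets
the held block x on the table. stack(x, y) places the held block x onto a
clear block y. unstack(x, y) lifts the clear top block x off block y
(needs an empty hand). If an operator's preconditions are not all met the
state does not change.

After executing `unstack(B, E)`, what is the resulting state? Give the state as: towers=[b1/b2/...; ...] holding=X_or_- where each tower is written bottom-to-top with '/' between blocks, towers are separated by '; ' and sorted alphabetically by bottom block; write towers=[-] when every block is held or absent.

before: towers=[A; C/F/B; D/G; E] holding=-
pre[unstack(B, E)]: on(B,E) no, clear(B) yes, handempty yes
on(B,E) unmet → unstack(B, E) is a no-op
after:  towers=[A; C/F/B; D/G; E] holding=-

towers=[A; C/F/B; D/G; E] holding=-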